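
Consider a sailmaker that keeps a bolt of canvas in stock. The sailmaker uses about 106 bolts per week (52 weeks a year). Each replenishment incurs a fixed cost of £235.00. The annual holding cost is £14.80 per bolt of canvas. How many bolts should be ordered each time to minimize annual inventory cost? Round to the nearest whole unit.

Q* ≈ 418 bolts

Annual demand D = 106 × 52 = 5,512.
EOQ = √(2DS / H) = √(2 × 5,512 × 235 / 14.8).
= √(2,590,640 / 14.8) = √175,043.2432 ≈ 418.382.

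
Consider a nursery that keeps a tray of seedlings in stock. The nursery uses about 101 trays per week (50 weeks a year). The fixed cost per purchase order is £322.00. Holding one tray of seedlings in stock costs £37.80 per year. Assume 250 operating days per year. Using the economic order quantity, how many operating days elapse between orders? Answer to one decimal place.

Annual demand D = 101 × 50 = 5,050.
Q* = √(2DS/H) = √(2 × 5,050 × 322 / 37.8) ≈ 293.32.
Cycle time = Q*/D × 250 = 293.32 / 5,050 × 250 ≈ 14.521 days.

T ≈ 14.5 days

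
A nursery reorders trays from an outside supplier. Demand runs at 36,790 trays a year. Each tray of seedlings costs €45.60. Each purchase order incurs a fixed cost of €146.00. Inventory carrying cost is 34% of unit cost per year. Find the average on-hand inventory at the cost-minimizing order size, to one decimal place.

Average inventory ≈ 416.2 trays

Holding cost H = 0.34 × €45.60 = €15.5040 per unit per year.
Q* = √(2DS/H) = √(2 × 36,790 × 146 / 15.504) ≈ 832.40.
Average inventory = Q*/2 ≈ 832.40 / 2 = 416.202.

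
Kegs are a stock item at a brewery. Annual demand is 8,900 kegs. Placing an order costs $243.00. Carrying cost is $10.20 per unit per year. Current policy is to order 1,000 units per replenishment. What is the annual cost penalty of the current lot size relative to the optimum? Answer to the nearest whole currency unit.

Extra cost ≈ $620 per year

EOQ = √(2DS/H) = √(2 × 8,900 × 243 / 10.2) ≈ 651.20.
Cost at Q* = (D/Q*)S + (Q*/2)H = √(2DSH) ≈ $6,642.22.
Cost at Q = 1,000: (8,900/1,000)×243 + (1,000/2)×10.2 = $2,162.70 + $5,100.00 = $7,262.70.
Excess = $7,262.70 − $6,642.22 = $620.48.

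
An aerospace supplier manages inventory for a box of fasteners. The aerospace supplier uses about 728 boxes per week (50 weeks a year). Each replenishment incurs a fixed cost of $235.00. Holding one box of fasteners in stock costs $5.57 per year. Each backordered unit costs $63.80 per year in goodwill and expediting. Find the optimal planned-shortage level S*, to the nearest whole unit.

S* ≈ 147 boxes

Annual demand D = 728 × 50 = 36,400.
With planned backorders, Q* = √(2DS/H) · √((H+B)/B).
√(2DS/H) = √(2 × 36,400 × 235 / 5.57) = 1752.556.
√((H+B)/B) = √((5.57+63.8)/63.8) = 1.0427.
Q* ≈ 1827.459.
S* = Q* · H/(H+B) = 1827.459 × 5.57/69.37 ≈ 146.734.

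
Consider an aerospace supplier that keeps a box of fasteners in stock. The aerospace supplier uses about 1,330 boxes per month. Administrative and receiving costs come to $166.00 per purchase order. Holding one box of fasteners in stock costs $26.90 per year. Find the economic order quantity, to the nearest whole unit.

Annual demand D = 1,330 × 12 = 15,960.
EOQ = √(2DS / H) = √(2 × 15,960 × 166 / 26.9).
= √(5,298,720 / 26.9) = √196,978.4387 ≈ 443.823.

Q* ≈ 444 boxes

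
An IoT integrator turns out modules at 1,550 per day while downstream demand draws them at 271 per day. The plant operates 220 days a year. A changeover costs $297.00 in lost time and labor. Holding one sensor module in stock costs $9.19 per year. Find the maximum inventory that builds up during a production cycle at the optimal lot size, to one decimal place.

Annual demand D = 271 × 220 = 59,620.
Production build-up factor (1 − d/p) = 1 − 271/1,550 = 0.8252.
Q* = √(2DS / (H(1 − d/p))) = √(2 × 59,620 × 297 / (9.19 × 0.8252)).
= √(35,414,280 / 7.5832) ≈ 2161.036.
Maximum inventory = Q*(1 − d/p) = 2161.036 × 0.8252 ≈ 1783.203.

I_max ≈ 1,783.2 modules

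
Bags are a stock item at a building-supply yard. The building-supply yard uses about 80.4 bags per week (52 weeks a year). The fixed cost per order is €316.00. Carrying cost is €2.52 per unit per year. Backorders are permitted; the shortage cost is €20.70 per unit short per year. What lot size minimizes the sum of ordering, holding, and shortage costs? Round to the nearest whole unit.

Q* ≈ 1,085 bags

Annual demand D = 80.4 × 52 = 4,180.8.
With planned backorders, Q* = √(2DS/H) · √((H+B)/B).
√(2DS/H) = √(2 × 4,180.8 × 316 / 2.52) = 1023.972.
√((H+B)/B) = √((2.52+20.7)/20.7) = 1.0591.
Q* ≈ 1084.511.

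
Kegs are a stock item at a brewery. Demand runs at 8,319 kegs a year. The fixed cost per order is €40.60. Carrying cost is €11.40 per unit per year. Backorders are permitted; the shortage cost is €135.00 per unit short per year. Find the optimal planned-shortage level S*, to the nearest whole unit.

With planned backorders, Q* = √(2DS/H) · √((H+B)/B).
√(2DS/H) = √(2 × 8,319 × 40.6 / 11.4) = 243.423.
√((H+B)/B) = √((11.4+135)/135) = 1.0414.
Q* ≈ 253.492.
S* = Q* · H/(H+B) = 253.492 × 11.4/146.4 ≈ 19.739.

S* ≈ 20 kegs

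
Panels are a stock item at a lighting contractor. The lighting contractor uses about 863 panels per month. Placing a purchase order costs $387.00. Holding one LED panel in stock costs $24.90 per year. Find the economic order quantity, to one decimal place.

Annual demand D = 863 × 12 = 10,356.
EOQ = √(2DS / H) = √(2 × 10,356 × 387 / 24.9).
= √(8,015,544 / 24.9) = √321,909.3976 ≈ 567.371.

Q* ≈ 567.4 panels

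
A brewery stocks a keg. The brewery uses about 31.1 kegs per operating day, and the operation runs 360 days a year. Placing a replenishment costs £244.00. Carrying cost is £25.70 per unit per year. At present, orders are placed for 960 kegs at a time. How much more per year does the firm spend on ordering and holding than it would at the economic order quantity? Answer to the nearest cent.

Extra cost ≈ £3,331.93 per year

Annual demand D = 31.1 × 360 = 11,196.
EOQ = √(2DS/H) = √(2 × 11,196 × 244 / 25.7) ≈ 461.08.
Cost at Q* = (D/Q*)S + (Q*/2)H = √(2DSH) ≈ £11,849.72.
Cost at Q = 960: (11,196/960)×244 + (960/2)×25.7 = £2,845.65 + £12,336.00 = £15,181.65.
Excess = £15,181.65 − £11,849.72 = £3,331.93.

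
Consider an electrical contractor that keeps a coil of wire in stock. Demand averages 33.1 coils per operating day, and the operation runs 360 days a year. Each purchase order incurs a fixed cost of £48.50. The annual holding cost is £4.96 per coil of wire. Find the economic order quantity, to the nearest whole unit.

Annual demand D = 33.1 × 360 = 11,916.
EOQ = √(2DS / H) = √(2 × 11,916 × 48.5 / 4.96).
= √(1,155,852 / 4.96) = √233,034.6774 ≈ 482.737.

Q* ≈ 483 coils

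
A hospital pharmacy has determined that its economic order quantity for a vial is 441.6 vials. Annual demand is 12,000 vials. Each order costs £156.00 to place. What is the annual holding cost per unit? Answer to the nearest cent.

Invert the EOQ relation Q*² = 2DS/H.
From Q* = √(2DS/H): H = 2DS / Q*² = 2 × 12,000 × 156 / 441.6² = 19.1990.

H ≈ £19.20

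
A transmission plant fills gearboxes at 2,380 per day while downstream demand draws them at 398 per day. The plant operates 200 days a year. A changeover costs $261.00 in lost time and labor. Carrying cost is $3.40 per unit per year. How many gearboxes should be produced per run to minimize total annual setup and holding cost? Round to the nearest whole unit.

Q* ≈ 3,831 gearboxes

Annual demand D = 398 × 200 = 79,600.
Production build-up factor (1 − d/p) = 1 − 398/2,380 = 0.8328.
Q* = √(2DS / (H(1 − d/p))) = √(2 × 79,600 × 261 / (3.4 × 0.8328)).
= √(41,551,200 / 2.8314) ≈ 3830.796.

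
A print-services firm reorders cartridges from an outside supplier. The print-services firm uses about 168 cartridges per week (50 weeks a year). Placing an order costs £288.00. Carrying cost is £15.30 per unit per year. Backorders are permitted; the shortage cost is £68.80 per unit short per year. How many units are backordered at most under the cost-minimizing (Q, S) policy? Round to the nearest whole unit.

S* ≈ 113 cartridges

Annual demand D = 168 × 50 = 8,400.
With planned backorders, Q* = √(2DS/H) · √((H+B)/B).
√(2DS/H) = √(2 × 8,400 × 288 / 15.3) = 562.348.
√((H+B)/B) = √((15.3+68.8)/68.8) = 1.1056.
Q* ≈ 621.740.
S* = Q* · H/(H+B) = 621.740 × 15.3/84.1 ≈ 113.111.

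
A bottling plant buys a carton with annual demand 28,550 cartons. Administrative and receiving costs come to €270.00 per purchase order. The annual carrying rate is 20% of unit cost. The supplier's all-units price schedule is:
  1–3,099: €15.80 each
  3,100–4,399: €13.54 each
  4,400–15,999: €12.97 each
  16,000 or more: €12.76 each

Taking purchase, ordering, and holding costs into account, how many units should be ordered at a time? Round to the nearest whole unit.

Holding cost per unit per year at price C is H = 0.20·C.
Candidates are each tier's EOQ (if it falls in that tier) and each price-break quantity.
EOQ at €15.80 = 2208.8 (feasible in tier 1): TC = 28,550×€15.80 + (28,550/2208.8)×270 + (2208.8/2)×0.20×€15.80 = €458,069.81.
EOQ at €13.54 = 2386.0 < 3100, so use break Q=3100: TC = 28,550×€13.54 + (28,550/3100.0)×270 + (3100.0/2)×0.20×€13.54 = €393,251.01.
EOQ at €12.97 = 2437.9 < 4400, so use break Q=4400: TC = 28,550×€12.97 + (28,550/4400.0)×270 + (4400.0/2)×0.20×€12.97 = €377,752.23.
EOQ at €12.76 = 2457.9 < 16000, so use break Q=16000: TC = 28,550×€12.76 + (28,550/16000.0)×270 + (16000.0/2)×0.20×€12.76 = €385,195.78.
Lowest total cost is €377,752.23 at Q = 4400.0.

Q* ≈ 4,400 cartons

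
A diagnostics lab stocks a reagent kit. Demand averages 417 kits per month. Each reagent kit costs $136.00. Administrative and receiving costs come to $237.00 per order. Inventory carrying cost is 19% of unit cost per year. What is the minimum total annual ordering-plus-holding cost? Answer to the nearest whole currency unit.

Annual demand D = 417 × 12 = 5,004.
Holding cost H = 0.19 × $136.00 = $25.8400 per unit per year.
Q* = √(2DS/H) = √(2 × 5,004 × 237 / 25.84) ≈ 302.97.
At Q*, ordering cost (D/Q*)S equals holding cost (Q*/2)H, each = √(DSH/2).
Minimum total = √(2DSH) = √(2 × 5,004 × 237 × 25.84) ≈ 7828.780.

TC* ≈ $7,829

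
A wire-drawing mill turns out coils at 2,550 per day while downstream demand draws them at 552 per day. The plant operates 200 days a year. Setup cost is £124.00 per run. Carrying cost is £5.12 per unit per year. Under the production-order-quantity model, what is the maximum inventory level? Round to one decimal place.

Annual demand D = 552 × 200 = 110,400.
Production build-up factor (1 − d/p) = 1 − 552/2,550 = 0.7835.
Q* = √(2DS / (H(1 − d/p))) = √(2 × 110,400 × 124 / (5.12 × 0.7835)).
= √(27,379,200 / 4.0117) ≈ 2612.449.
Maximum inventory = Q*(1 − d/p) = 2612.449 × 0.7835 ≈ 2046.930.

I_max ≈ 2,046.9 coils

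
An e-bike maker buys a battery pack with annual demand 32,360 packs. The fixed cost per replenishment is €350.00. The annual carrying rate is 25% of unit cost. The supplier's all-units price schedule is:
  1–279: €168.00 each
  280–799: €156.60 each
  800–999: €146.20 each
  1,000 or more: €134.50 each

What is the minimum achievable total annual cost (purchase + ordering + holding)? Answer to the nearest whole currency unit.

TC* ≈ €4,380,558

Holding cost per unit per year at price C is H = 0.25·C.
Candidates are each tier's EOQ (if it falls in that tier) and each price-break quantity.
Tier 1 (€168.00): EOQ = 734.4 exceeds tier's upper bound 279, so this tier is dominated.
EOQ at €156.60 = 760.7 (feasible in tier 2): TC = 32,360×€156.60 + (32,360/760.7)×350 + (760.7/2)×0.25×€156.60 = €5,097,355.62.
EOQ at €146.20 = 787.2 < 800, so use break Q=800: TC = 32,360×€146.20 + (32,360/800.0)×350 + (800.0/2)×0.25×€146.20 = €4,759,809.50.
EOQ at €134.50 = 820.8 < 1000, so use break Q=1000: TC = 32,360×€134.50 + (32,360/1000.0)×350 + (1000.0/2)×0.25×€134.50 = €4,380,558.50.
Lowest total cost among the candidates is at Q = 1000.0.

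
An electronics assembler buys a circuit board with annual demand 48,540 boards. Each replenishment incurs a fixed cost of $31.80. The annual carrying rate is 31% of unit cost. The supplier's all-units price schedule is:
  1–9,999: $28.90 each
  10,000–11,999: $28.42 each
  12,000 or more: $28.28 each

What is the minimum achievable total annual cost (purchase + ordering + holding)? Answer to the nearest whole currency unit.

Holding cost per unit per year at price C is H = 0.31·C.
For each price level, check whether its EOQ is feasible; otherwise the best quantity at that price is the breakpoint.
EOQ at $28.90 = 587.0 (feasible in tier 1): TC = 48,540×$28.90 + (48,540/587.0)×31.8 + (587.0/2)×0.31×$28.90 = $1,408,065.06.
EOQ at $28.42 = 592.0 < 10000, so use break Q=10000: TC = 48,540×$28.42 + (48,540/10000.0)×31.8 + (10000.0/2)×0.31×$28.42 = $1,423,712.16.
EOQ at $28.28 = 593.4 < 12000, so use break Q=12000: TC = 48,540×$28.28 + (48,540/12000.0)×31.8 + (12000.0/2)×0.31×$28.28 = $1,425,440.63.
Lowest total cost among the candidates is at Q = 587.0.

TC* ≈ $1,408,065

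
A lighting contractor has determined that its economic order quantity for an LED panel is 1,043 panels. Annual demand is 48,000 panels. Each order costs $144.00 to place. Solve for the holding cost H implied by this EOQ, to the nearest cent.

The basic EOQ model gives Q* = √(2DS/H); rearrange for the unknown.
From Q* = √(2DS/H): H = 2DS / Q*² = 2 × 48,000 × 144 / 1,043² = 12.7076.

H ≈ $12.71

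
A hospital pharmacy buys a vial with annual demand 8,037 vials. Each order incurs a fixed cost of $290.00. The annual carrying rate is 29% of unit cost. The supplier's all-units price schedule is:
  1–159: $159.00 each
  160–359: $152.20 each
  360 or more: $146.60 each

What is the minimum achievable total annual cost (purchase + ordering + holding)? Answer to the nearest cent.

TC* ≈ $1,192,350.97

Holding cost per unit per year at price C is H = 0.29·C.
Candidates are each tier's EOQ (if it falls in that tier) and each price-break quantity.
Tier 1 ($159.00): EOQ = 318.0 exceeds tier's upper bound 159, so this tier is dominated.
EOQ at $152.20 = 325.0 (feasible in tier 2): TC = 8,037×$152.20 + (8,037/325.0)×290 + (325.0/2)×0.29×$152.20 = $1,237,575.30.
EOQ at $146.60 = 331.1 < 360, so use break Q=360: TC = 8,037×$146.60 + (8,037/360.0)×290 + (360.0/2)×0.29×$146.60 = $1,192,350.97.
Lowest total cost among the candidates is at Q = 360.0.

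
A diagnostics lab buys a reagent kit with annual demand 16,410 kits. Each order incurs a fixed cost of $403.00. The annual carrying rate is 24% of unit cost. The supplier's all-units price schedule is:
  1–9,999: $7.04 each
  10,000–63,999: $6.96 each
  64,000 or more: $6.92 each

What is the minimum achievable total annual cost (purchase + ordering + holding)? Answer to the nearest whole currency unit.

TC* ≈ $120,254

Holding cost per unit per year at price C is H = 0.24·C.
Evaluate total cost at each tier's feasible EOQ or, if the EOQ is below the tier, at the tier's minimum quantity.
EOQ at $7.04 = 2797.9 (feasible in tier 1): TC = 16,410×$7.04 + (16,410/2797.9)×403 + (2797.9/2)×0.24×$7.04 = $120,253.71.
EOQ at $6.96 = 2813.9 < 10000, so use break Q=10000: TC = 16,410×$6.96 + (16,410/10000.0)×403 + (10000.0/2)×0.24×$6.96 = $123,226.92.
EOQ at $6.92 = 2822.0 < 64000, so use break Q=64000: TC = 16,410×$6.92 + (16,410/64000.0)×403 + (64000.0/2)×0.24×$6.92 = $166,806.13.
Lowest total cost among the candidates is at Q = 2797.9.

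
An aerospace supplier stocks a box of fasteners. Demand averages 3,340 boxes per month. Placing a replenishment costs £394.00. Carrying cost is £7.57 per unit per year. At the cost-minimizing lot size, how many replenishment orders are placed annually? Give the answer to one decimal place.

Annual demand D = 3,340 × 12 = 40,080.
EOQ = √(2DS/H) = √(2 × 40,080 × 394 / 7.57) ≈ 2042.58.
Orders per year = D / Q* = 40,080 / 2042.58 ≈ 19.622.

N ≈ 19.6 orders per year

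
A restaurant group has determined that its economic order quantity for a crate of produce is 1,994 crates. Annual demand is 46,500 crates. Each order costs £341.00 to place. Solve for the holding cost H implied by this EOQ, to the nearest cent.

Squaring Q* = √(2DS/H) gives Q*² = 2DS/H.
From Q* = √(2DS/H): H = 2DS / Q*² = 2 × 46,500 × 341 / 1,994² = 7.9760.

H ≈ £7.98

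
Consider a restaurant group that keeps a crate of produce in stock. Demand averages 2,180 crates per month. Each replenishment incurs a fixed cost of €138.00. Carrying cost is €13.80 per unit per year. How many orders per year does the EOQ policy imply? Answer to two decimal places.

Annual demand D = 2,180 × 12 = 26,160.
The optimal lot size = √(2DS/H) = √(2 × 26,160 × 138 / 13.8) ≈ 723.33.
Orders per year = D / Q* = 26,160 / 723.33 ≈ 36.166.

N ≈ 36.17 orders per year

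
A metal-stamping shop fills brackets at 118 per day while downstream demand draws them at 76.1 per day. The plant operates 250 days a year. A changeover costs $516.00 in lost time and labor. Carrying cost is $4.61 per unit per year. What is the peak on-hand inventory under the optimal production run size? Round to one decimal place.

I_max ≈ 1,229.8 brackets

Annual demand D = 76.1 × 250 = 19,025.
Production build-up factor (1 − d/p) = 1 − 76.1/118 = 0.3551.
Q* = √(2DS / (H(1 − d/p))) = √(2 × 19,025 × 516 / (4.61 × 0.3551)).
= √(19,633,800 / 1.6369) ≈ 3463.265.
Maximum inventory = Q*(1 − d/p) = 3463.265 × 0.3551 ≈ 1229.753.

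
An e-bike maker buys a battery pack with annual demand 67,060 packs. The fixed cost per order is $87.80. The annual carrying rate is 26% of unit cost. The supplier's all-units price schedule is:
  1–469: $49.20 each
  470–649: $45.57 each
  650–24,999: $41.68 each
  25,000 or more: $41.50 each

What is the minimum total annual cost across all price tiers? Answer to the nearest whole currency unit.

TC* ≈ $2,806,357

Holding cost per unit per year at price C is H = 0.26·C.
Candidates are each tier's EOQ (if it falls in that tier) and each price-break quantity.
Tier 1 ($49.20): EOQ = 959.5 exceeds tier's upper bound 469, so this tier is dominated.
Tier 2 ($45.57): EOQ = 996.9 exceeds tier's upper bound 649, so this tier is dominated.
EOQ at $41.68 = 1042.4 (feasible in tier 3): TC = 67,060×$41.68 + (67,060/1042.4)×87.8 + (1042.4/2)×0.26×$41.68 = $2,806,357.32.
EOQ at $41.50 = 1044.7 < 25000, so use break Q=25000: TC = 67,060×$41.50 + (67,060/25000.0)×87.8 + (25000.0/2)×0.26×$41.50 = $2,918,100.51.
Lowest total cost among the candidates is at Q = 1042.4.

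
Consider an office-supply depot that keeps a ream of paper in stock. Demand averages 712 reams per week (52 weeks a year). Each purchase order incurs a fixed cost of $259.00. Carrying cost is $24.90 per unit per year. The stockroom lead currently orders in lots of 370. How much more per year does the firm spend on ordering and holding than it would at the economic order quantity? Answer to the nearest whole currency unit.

Extra cost ≈ $8,671 per year

Annual demand D = 712 × 52 = 37,024.
EOQ = √(2DS/H) = √(2 × 37,024 × 259 / 24.9) ≈ 877.62.
Cost at Q* = (D/Q*)S + (Q*/2)H = √(2DSH) ≈ $21,852.76.
Cost at Q = 370: (37,024/370)×259 + (370/2)×24.9 = $25,916.80 + $4,606.50 = $30,523.30.
Excess = $30,523.30 − $21,852.76 = $8,670.54.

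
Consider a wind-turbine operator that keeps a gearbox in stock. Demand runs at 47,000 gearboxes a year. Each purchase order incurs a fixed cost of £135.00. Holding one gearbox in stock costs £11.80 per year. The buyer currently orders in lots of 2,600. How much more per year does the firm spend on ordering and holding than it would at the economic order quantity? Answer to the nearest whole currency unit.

Extra cost ≈ £5,543 per year

EOQ = √(2DS/H) = √(2 × 47,000 × 135 / 11.8) ≈ 1037.03.
Cost at Q* = (D/Q*)S + (Q*/2)H = √(2DSH) ≈ £12,236.91.
Cost at Q = 2,600: (47,000/2,600)×135 + (2,600/2)×11.8 = £2,440.38 + £15,340.00 = £17,780.38.
Excess = £17,780.38 − £12,236.91 = £5,543.47.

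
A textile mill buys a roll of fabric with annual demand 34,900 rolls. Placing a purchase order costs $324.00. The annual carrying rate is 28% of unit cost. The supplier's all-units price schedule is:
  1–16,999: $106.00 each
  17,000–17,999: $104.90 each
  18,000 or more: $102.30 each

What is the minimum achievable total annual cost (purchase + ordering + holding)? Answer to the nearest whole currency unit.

TC* ≈ $3,725,308

Holding cost per unit per year at price C is H = 0.28·C.
Evaluate total cost at each tier's feasible EOQ or, if the EOQ is below the tier, at the tier's minimum quantity.
EOQ at $106.00 = 872.9 (feasible in tier 1): TC = 34,900×$106.00 + (34,900/872.9)×324 + (872.9/2)×0.28×$106.00 = $3,725,307.90.
EOQ at $104.90 = 877.5 < 17000, so use break Q=17000: TC = 34,900×$104.90 + (34,900/17000.0)×324 + (17000.0/2)×0.28×$104.90 = $3,911,337.15.
EOQ at $102.30 = 888.6 < 18000, so use break Q=18000: TC = 34,900×$102.30 + (34,900/18000.0)×324 + (18000.0/2)×0.28×$102.30 = $3,828,694.20.
Lowest total cost among the candidates is at Q = 872.9.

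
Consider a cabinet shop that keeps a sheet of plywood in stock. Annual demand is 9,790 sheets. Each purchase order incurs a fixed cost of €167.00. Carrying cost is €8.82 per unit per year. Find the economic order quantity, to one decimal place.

EOQ = √(2DS / H) = √(2 × 9,790 × 167 / 8.82).
= √(3,269,860 / 8.82) = √370,732.4263 ≈ 608.878.

Q* ≈ 608.9 sheets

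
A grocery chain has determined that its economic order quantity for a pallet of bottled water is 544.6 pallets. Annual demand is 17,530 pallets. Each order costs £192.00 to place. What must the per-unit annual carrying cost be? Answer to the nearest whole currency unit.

H ≈ £23

Invert the EOQ relation Q*² = 2DS/H.
From Q* = √(2DS/H): H = 2DS / Q*² = 2 × 17,530 × 192 / 544.6² = 22.6964.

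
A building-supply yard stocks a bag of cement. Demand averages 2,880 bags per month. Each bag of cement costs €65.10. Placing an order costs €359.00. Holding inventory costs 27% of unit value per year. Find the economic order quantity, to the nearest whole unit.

Q* ≈ 1,188 bags

Annual demand D = 2,880 × 12 = 34,560.
Holding cost H = 0.27 × €65.10 = €17.5770 per unit per year.
EOQ = √(2DS / H) = √(2 × 34,560 × 359 / 17.577).
= √(24,814,080 / 17.577) = √1,411,735.7911 ≈ 1188.165.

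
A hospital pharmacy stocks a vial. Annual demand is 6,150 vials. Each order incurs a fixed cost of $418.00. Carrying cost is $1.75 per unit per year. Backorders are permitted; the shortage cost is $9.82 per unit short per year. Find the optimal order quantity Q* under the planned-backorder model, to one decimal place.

Q* ≈ 1,860.5 vials

With planned backorders, Q* = √(2DS/H) · √((H+B)/B).
√(2DS/H) = √(2 × 6,150 × 418 / 1.75) = 1714.043.
√((H+B)/B) = √((1.75+9.82)/9.82) = 1.0855.
Q* ≈ 1860.513.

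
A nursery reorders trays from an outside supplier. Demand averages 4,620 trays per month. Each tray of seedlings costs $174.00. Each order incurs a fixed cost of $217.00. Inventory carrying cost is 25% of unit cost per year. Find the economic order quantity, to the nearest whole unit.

Annual demand D = 4,620 × 12 = 55,440.
Holding cost H = 0.25 × $174.00 = $43.5000 per unit per year.
EOQ = √(2DS / H) = √(2 × 55,440 × 217 / 43.5).
= √(24,060,960 / 43.5) = √553,125.5172 ≈ 743.724.

Q* ≈ 744 trays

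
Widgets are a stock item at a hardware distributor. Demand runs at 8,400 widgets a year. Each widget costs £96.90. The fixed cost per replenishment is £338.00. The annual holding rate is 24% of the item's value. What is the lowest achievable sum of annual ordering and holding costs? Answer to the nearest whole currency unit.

Holding cost H = 0.24 × £96.90 = £23.2560 per unit per year.
Q* = √(2DS/H) = √(2 × 8,400 × 338 / 23.256) ≈ 494.13.
At the optimum the two cost components are equal, so total cost = 2·(Q*/2)H = Q*·H.
Minimum total = √(2DSH) = √(2 × 8,400 × 338 × 23.256) ≈ 11491.600.

TC* ≈ £11,492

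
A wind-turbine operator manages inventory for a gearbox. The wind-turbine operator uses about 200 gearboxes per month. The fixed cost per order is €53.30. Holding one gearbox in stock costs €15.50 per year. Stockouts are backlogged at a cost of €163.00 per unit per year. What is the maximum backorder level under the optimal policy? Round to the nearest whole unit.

Annual demand D = 200 × 12 = 2,400.
With planned backorders, Q* = √(2DS/H) · √((H+B)/B).
√(2DS/H) = √(2 × 2,400 × 53.3 / 15.5) = 128.475.
√((H+B)/B) = √((15.5+163)/163) = 1.0465.
Q* ≈ 134.445.
S* = Q* · H/(H+B) = 134.445 × 15.5/178.5 ≈ 11.674.

S* ≈ 12 gearboxes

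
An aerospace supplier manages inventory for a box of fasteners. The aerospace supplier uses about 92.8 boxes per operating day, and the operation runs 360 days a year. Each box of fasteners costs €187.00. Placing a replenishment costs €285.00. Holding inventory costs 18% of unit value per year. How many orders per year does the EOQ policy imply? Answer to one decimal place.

Annual demand D = 92.8 × 360 = 33,408.
Holding cost H = 0.18 × €187.00 = €33.6600 per unit per year.
EOQ = √(2DS/H) = √(2 × 33,408 × 285 / 33.66) ≈ 752.15.
Orders per year = D / Q* = 33,408 / 752.15 ≈ 44.417.

N ≈ 44.4 orders per year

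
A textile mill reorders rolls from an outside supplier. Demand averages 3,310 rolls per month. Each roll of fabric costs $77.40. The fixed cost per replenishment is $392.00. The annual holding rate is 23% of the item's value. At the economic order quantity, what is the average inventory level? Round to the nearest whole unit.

Annual demand D = 3,310 × 12 = 39,720.
Holding cost H = 0.23 × $77.40 = $17.8020 per unit per year.
EOQ = √(2DS/H) = √(2 × 39,720 × 392 / 17.802) ≈ 1322.60.
Average inventory = Q*/2 ≈ 1322.60 / 2 = 661.300.

Average inventory ≈ 661 rolls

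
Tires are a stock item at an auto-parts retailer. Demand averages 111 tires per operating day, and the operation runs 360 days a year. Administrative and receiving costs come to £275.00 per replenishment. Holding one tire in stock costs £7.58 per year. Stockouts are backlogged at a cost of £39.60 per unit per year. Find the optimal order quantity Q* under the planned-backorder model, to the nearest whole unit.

Q* ≈ 1,859 tires

Annual demand D = 111 × 360 = 39,960.
With planned backorders, Q* = √(2DS/H) · √((H+B)/B).
√(2DS/H) = √(2 × 39,960 × 275 / 7.58) = 1702.784.
√((H+B)/B) = √((7.58+39.6)/39.6) = 1.0915.
Q* ≈ 1858.621.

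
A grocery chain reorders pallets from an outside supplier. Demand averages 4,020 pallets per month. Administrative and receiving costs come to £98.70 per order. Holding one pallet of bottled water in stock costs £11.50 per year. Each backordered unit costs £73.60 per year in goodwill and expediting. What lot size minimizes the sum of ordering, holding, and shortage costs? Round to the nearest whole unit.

Q* ≈ 978 pallets

Annual demand D = 4,020 × 12 = 48,240.
With planned backorders, Q* = √(2DS/H) · √((H+B)/B).
√(2DS/H) = √(2 × 48,240 × 98.7 / 11.5) = 909.973.
√((H+B)/B) = √((11.5+73.6)/73.6) = 1.0753.
Q* ≈ 978.485.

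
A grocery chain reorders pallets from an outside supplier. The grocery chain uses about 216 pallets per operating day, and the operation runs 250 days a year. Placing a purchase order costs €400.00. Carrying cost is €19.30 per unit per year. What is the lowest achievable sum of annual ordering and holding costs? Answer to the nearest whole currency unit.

TC* ≈ €28,875

Annual demand D = 216 × 250 = 54,000.
The optimal lot size = √(2DS/H) = √(2 × 54,000 × 400 / 19.3) ≈ 1496.11.
At the optimum the two cost components are equal, so total cost = 2·(Q*/2)H = Q*·H.
Minimum total = √(2DSH) = √(2 × 54,000 × 400 × 19.3) ≈ 28874.903.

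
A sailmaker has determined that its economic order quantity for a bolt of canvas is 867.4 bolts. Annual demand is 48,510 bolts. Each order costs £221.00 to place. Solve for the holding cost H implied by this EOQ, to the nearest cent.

Invert the EOQ relation Q*² = 2DS/H.
From Q* = √(2DS/H): H = 2DS / Q*² = 2 × 48,510 × 221 / 867.4² = 28.4980.

H ≈ £28.50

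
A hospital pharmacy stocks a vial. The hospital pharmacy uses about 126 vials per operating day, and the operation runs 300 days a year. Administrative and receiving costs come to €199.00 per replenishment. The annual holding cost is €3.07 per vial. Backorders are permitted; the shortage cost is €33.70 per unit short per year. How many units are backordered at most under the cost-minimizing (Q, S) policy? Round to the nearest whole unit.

Annual demand D = 126 × 300 = 37,800.
With planned backorders, Q* = √(2DS/H) · √((H+B)/B).
√(2DS/H) = √(2 × 37,800 × 199 / 3.07) = 2213.697.
√((H+B)/B) = √((3.07+33.7)/33.7) = 1.0446.
Q* ≈ 2312.332.
S* = Q* · H/(H+B) = 2312.332 × 3.07/36.77 ≈ 193.061.

S* ≈ 193 vials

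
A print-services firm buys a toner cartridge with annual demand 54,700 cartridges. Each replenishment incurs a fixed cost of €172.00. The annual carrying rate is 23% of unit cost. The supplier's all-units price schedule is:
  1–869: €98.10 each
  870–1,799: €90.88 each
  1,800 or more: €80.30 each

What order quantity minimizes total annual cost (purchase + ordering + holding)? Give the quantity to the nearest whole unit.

Holding cost per unit per year at price C is H = 0.23·C.
Evaluate total cost at each tier's feasible EOQ or, if the EOQ is below the tier, at the tier's minimum quantity.
Tier 1 (€98.10): EOQ = 913.2 exceeds tier's upper bound 869, so this tier is dominated.
EOQ at €90.88 = 948.8 (feasible in tier 2): TC = 54,700×€90.88 + (54,700/948.8)×172 + (948.8/2)×0.23×€90.88 = €4,990,968.20.
EOQ at €80.30 = 1009.4 < 1800, so use break Q=1800: TC = 54,700×€80.30 + (54,700/1800.0)×172 + (1800.0/2)×0.23×€80.30 = €4,414,258.99.
Lowest total cost is €4,414,258.99 at Q = 1800.0.

Q* ≈ 1,800 cartridges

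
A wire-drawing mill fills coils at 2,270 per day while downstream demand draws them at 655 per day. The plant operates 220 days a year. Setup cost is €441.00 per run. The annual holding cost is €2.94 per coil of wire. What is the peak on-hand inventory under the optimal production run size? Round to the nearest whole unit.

I_max ≈ 5,546 coils

Annual demand D = 655 × 220 = 144,100.
Production build-up factor (1 − d/p) = 1 − 655/2,270 = 0.7115.
Q* = √(2DS / (H(1 − d/p))) = √(2 × 144,100 × 441 / (2.94 × 0.7115)).
= √(127,096,200 / 2.0917) ≈ 7795.057.
Maximum inventory = Q*(1 − d/p) = 7795.057 × 0.7115 ≈ 5545.822.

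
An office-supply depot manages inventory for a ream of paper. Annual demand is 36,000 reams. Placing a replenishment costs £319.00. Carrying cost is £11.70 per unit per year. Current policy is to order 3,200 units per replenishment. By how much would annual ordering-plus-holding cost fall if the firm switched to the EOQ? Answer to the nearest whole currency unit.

EOQ = √(2DS/H) = √(2 × 36,000 × 319 / 11.7) ≈ 1401.10.
Cost at Q* = (D/Q*)S + (Q*/2)H = √(2DSH) ≈ £16,392.85.
Cost at Q = 3,200: (36,000/3,200)×319 + (3,200/2)×11.7 = £3,588.75 + £18,720.00 = £22,308.75.
Excess = £22,308.75 − £16,392.85 = £5,915.90.

Extra cost ≈ £5,916 per year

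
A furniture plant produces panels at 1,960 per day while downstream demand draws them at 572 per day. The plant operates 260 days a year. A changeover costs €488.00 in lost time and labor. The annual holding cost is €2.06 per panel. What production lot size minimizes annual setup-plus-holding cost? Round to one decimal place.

Q* ≈ 9,974.9 panels

Annual demand D = 572 × 260 = 148,720.
Production build-up factor (1 − d/p) = 1 − 572/1,960 = 0.7082.
Q* = √(2DS / (H(1 − d/p))) = √(2 × 148,720 × 488 / (2.06 × 0.7082)).
= √(145,150,720 / 1.4588) ≈ 9974.917.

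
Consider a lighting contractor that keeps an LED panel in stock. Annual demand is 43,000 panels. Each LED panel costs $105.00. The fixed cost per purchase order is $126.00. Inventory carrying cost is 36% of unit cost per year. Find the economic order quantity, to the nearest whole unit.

Holding cost H = 0.36 × $105.00 = $37.8000 per unit per year.
EOQ = √(2DS / H) = √(2 × 43,000 × 126 / 37.8).
= √(10,836,000 / 37.8) = √286,666.6667 ≈ 535.413.

Q* ≈ 535 panels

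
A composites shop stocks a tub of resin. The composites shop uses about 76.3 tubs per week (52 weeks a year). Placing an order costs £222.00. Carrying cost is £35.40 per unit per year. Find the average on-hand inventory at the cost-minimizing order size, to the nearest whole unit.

Annual demand D = 76.3 × 52 = 3,967.6.
EOQ = √(2DS/H) = √(2 × 3,967.6 × 222 / 35.4) ≈ 223.08.
Average inventory = Q*/2 ≈ 223.08 / 2 = 111.538.

Average inventory ≈ 112 tubs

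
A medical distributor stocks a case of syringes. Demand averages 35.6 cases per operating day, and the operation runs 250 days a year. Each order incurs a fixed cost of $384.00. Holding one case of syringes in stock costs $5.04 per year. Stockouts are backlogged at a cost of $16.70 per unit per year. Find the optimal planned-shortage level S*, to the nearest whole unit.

S* ≈ 308 cases

Annual demand D = 35.6 × 250 = 8,900.
With planned backorders, Q* = √(2DS/H) · √((H+B)/B).
√(2DS/H) = √(2 × 8,900 × 384 / 5.04) = 1164.556.
√((H+B)/B) = √((5.04+16.7)/16.7) = 1.1410.
Q* ≈ 1328.715.
S* = Q* · H/(H+B) = 1328.715 × 5.04/21.74 ≈ 308.037.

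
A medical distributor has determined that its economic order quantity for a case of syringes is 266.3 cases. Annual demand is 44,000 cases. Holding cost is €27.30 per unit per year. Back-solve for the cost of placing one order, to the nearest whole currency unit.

S ≈ €22

Squaring Q* = √(2DS/H) gives Q*² = 2DS/H.
From Q* = √(2DS/H): S = Q*²H / (2D) = 266.3² × 27.3 / (2 × 44,000) = 22.0000.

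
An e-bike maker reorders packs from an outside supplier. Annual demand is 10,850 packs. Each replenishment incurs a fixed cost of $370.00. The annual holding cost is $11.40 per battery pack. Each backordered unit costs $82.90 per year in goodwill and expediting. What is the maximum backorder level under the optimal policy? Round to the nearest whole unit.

S* ≈ 108 packs

With planned backorders, Q* = √(2DS/H) · √((H+B)/B).
√(2DS/H) = √(2 × 10,850 × 370 / 11.4) = 839.225.
√((H+B)/B) = √((11.4+82.9)/82.9) = 1.0665.
Q* ≈ 895.070.
S* = Q* · H/(H+B) = 895.070 × 11.4/94.3 ≈ 108.206.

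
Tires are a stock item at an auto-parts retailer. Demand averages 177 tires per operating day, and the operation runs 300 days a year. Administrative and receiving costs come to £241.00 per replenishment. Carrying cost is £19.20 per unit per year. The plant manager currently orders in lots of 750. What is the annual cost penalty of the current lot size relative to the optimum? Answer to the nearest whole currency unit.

Annual demand D = 177 × 300 = 53,100.
EOQ = √(2DS/H) = √(2 × 53,100 × 241 / 19.2) ≈ 1154.57.
Cost at Q* = (D/Q*)S + (Q*/2)H = √(2DSH) ≈ £22,167.74.
Cost at Q = 750: (53,100/750)×241 + (750/2)×19.2 = £17,062.80 + £7,200.00 = £24,262.80.
Excess = £24,262.80 − £22,167.74 = £2,095.06.

Extra cost ≈ £2,095 per year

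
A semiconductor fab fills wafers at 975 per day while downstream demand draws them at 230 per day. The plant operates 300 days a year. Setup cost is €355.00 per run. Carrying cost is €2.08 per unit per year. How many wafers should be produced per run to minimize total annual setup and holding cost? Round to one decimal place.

Q* ≈ 5,552.0 wafers

Annual demand D = 230 × 300 = 69,000.
Production build-up factor (1 − d/p) = 1 − 230/975 = 0.7641.
Q* = √(2DS / (H(1 − d/p))) = √(2 × 69,000 × 355 / (2.08 × 0.7641)).
= √(48,990,000 / 1.5893) ≈ 5551.959.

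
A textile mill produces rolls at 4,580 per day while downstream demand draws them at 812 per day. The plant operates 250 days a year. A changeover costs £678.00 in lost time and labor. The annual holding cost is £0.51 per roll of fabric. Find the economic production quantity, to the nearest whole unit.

Annual demand D = 812 × 250 = 203,000.
Production build-up factor (1 − d/p) = 1 − 812/4,580 = 0.8227.
Q* = √(2DS / (H(1 − d/p))) = √(2 × 203,000 × 678 / (0.51 × 0.8227)).
= √(275,268,000 / 0.4196) ≈ 25613.567.

Q* ≈ 25,614 rolls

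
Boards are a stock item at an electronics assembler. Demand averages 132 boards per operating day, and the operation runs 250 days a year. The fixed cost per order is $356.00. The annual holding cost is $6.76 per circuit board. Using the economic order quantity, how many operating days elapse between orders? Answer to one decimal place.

Annual demand D = 132 × 250 = 33,000.
EOQ = √(2DS/H) = √(2 × 33,000 × 356 / 6.76) ≈ 1864.33.
Cycle time = Q*/D × 250 = 1864.33 / 33,000 × 250 ≈ 14.124 days.

T ≈ 14.1 days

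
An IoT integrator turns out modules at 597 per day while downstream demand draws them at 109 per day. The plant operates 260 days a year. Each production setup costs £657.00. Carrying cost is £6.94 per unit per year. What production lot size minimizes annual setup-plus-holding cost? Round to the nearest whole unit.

Q* ≈ 2,562 modules

Annual demand D = 109 × 260 = 28,340.
Production build-up factor (1 − d/p) = 1 − 109/597 = 0.8174.
Q* = √(2DS / (H(1 − d/p))) = √(2 × 28,340 × 657 / (6.94 × 0.8174)).
= √(37,238,760 / 5.6729) ≈ 2562.094.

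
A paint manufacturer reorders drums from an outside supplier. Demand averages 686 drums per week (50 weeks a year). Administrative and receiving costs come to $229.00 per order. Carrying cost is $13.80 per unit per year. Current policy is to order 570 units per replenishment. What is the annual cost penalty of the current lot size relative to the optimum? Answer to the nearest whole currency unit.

Extra cost ≈ $2,989 per year

Annual demand D = 686 × 50 = 34,300.
EOQ = √(2DS/H) = √(2 × 34,300 × 229 / 13.8) ≈ 1066.94.
Cost at Q* = (D/Q*)S + (Q*/2)H = √(2DSH) ≈ $14,723.78.
Cost at Q = 570: (34,300/570)×229 + (570/2)×13.8 = $13,780.18 + $3,933.00 = $17,713.18.
Excess = $17,713.18 − $14,723.78 = $2,989.39.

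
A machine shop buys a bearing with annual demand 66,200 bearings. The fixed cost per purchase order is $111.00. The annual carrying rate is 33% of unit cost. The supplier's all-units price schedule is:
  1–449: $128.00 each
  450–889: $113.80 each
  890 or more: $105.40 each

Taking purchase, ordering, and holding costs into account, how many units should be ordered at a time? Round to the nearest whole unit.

Holding cost per unit per year at price C is H = 0.33·C.
Candidates are each tier's EOQ (if it falls in that tier) and each price-break quantity.
Tier 1 ($128.00): EOQ = 589.9 exceeds tier's upper bound 449, so this tier is dominated.
EOQ at $113.80 = 625.6 (feasible in tier 2): TC = 66,200×$113.80 + (66,200/625.6)×111 + (625.6/2)×0.33×$113.80 = $7,557,052.74.
EOQ at $105.40 = 650.0 < 890, so use break Q=890: TC = 66,200×$105.40 + (66,200/890.0)×111 + (890.0/2)×0.33×$105.40 = $7,001,214.39.
Lowest total cost is $7,001,214.39 at Q = 890.0.

Q* ≈ 890 bearings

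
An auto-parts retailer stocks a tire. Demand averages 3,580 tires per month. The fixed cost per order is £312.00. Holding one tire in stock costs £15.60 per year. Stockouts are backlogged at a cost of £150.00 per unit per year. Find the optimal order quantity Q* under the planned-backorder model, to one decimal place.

Q* ≈ 1,377.4 tires

Annual demand D = 3,580 × 12 = 42,960.
With planned backorders, Q* = √(2DS/H) · √((H+B)/B).
√(2DS/H) = √(2 × 42,960 × 312 / 15.6) = 1310.878.
√((H+B)/B) = √((15.6+150)/150) = 1.0507.
Q* ≈ 1377.357.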